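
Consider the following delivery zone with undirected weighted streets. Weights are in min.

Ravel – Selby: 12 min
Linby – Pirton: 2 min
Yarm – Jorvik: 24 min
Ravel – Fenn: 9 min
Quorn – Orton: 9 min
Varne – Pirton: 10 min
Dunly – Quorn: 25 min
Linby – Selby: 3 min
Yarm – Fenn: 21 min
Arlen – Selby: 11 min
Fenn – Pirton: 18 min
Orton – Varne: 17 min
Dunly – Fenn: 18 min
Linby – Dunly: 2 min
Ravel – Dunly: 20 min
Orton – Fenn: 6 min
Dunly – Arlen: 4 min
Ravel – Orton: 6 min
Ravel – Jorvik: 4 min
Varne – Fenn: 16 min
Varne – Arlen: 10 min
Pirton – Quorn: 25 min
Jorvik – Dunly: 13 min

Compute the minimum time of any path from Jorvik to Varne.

Enumerating some paths:
Jorvik–Ravel–Fenn–Varne: 4+9+16 = 29
Jorvik–Ravel–Selby–Linby–Pirton–Varne: 4+12+3+2+10 = 31
Jorvik–Ravel–Orton–Varne: 4+6+17 = 27
Cheapest is Jorvik–Ravel–Orton–Varne at 27 min.

27 min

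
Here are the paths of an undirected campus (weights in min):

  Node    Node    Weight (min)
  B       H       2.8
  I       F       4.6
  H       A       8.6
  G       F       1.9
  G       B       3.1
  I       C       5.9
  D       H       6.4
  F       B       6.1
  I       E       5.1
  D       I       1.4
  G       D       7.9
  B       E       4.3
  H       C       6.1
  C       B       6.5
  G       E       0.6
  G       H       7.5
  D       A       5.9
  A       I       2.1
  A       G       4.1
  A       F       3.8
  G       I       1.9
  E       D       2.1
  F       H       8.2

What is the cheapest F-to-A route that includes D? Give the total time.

8.1 min

Best F to D: F → G → E → D costing 4.6
Shortest D→A: D → I → A = 3.5
Total via D: 4.6 + 3.5 = 8.1 min.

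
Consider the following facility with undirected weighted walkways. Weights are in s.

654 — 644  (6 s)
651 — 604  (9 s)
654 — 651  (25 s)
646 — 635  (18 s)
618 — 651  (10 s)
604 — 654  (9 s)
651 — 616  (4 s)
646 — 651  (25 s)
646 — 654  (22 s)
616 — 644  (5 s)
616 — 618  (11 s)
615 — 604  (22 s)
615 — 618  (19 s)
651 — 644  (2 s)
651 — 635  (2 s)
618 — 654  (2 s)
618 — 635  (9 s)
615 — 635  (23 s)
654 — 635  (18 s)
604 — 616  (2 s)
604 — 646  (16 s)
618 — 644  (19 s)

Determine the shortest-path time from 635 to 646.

Candidate routes:
635 → 651 → 604 → 646: 2+9+16 = 27
635 → 646: 18 = 18
635 → 651 → 616 → 604 → 646: 2+4+2+16 = 24
The minimum is 18 s via 635 → 646.

18 s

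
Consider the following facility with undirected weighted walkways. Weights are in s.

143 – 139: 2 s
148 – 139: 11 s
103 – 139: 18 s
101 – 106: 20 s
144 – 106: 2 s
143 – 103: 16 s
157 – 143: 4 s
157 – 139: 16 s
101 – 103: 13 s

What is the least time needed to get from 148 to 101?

Shortest distances from 148:
148: 0
139: 11  (via 148)
143: 13  (via 139)
157: 17  (via 143)
103: 29  (via 139)
101: 42  (via 103)
Shortest route: 148 → 139 → 103 → 101 = 42 s.

42 s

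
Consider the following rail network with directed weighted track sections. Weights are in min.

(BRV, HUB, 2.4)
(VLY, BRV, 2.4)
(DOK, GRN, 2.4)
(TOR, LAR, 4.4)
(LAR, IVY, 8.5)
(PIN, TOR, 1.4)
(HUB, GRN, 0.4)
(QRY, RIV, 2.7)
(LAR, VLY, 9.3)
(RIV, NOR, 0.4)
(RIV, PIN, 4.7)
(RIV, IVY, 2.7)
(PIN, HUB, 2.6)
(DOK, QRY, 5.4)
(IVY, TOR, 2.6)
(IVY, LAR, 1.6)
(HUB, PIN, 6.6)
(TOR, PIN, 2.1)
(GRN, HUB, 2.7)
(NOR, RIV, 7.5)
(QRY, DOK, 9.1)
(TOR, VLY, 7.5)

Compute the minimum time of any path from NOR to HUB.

Shortest distances from NOR:
NOR: 0
RIV: 7.5  (via NOR)
IVY: 10.2  (via RIV)
LAR: 11.8  (via IVY)
PIN: 12.2  (via RIV)
TOR: 12.8  (via IVY)
HUB: 14.8  (via PIN)
Shortest route: NOR → RIV → PIN → HUB = 14.8 min.

14.8 min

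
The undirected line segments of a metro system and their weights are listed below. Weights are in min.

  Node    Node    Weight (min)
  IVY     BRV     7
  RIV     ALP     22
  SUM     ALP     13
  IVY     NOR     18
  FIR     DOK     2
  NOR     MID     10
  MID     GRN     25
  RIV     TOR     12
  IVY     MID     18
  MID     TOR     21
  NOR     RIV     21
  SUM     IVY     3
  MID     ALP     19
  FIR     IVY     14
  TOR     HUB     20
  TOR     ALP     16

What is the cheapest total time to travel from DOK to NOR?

34 min

Settle nodes by increasing distance from DOK:
DOK: 0
FIR: 2  (via DOK)
IVY: 16  (via FIR)
SUM: 19  (via IVY)
BRV: 23  (via IVY)
ALP: 32  (via SUM)
NOR: 34  (via IVY)
Shortest route: DOK–FIR–IVY–NOR = 34 min.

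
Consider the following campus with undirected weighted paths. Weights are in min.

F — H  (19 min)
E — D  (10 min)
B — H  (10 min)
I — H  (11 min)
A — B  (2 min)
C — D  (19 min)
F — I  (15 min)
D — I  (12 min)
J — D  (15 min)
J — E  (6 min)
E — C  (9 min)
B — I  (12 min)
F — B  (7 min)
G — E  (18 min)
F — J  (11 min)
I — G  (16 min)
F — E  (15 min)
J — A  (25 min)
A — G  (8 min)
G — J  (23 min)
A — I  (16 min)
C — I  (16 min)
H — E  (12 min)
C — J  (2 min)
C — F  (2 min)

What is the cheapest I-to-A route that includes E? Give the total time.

Best I to E: I → D → E costing 22
Best E to A: E → J → C → F → B → A costing 19
Total via E: 22 + 19 = 41 min.

41 min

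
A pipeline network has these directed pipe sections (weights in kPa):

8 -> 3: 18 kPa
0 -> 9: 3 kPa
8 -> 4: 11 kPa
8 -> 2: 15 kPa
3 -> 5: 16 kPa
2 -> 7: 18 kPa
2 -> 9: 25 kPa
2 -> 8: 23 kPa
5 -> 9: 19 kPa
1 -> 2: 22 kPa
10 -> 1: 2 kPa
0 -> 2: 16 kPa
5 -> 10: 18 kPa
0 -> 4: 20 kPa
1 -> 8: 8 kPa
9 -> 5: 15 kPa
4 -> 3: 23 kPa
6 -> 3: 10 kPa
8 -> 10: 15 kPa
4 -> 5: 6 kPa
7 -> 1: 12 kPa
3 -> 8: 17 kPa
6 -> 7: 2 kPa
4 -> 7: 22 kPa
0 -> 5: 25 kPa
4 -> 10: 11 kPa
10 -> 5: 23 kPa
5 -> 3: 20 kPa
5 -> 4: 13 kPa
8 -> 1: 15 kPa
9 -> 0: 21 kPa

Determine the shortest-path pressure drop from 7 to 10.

35 kPa

Compare a few routes:
7–1–8–10: 12+8+15 = 35
7–1–8–4–10: 12+8+11+11 = 42
7–1–8–4–5–10: 12+8+11+6+18 = 55
7–1–2–8–10: 12+22+23+15 = 72
The minimum is 35 kPa via 7–1–8–10.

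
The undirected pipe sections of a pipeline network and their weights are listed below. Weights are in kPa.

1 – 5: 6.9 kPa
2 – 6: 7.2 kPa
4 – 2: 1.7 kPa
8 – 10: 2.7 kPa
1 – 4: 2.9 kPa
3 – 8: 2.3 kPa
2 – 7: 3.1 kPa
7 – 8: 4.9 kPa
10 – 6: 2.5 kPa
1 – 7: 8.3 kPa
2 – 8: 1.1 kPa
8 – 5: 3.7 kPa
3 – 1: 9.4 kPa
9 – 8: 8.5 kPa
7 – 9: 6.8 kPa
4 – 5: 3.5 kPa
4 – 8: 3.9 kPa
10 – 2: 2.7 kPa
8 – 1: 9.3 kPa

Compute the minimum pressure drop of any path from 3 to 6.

Settle nodes by increasing distance from 3:
3: 0
8: 2.3  (via 3)
2: 3.4  (via 8)
10: 5  (via 8)
4: 5.1  (via 2)
5: 6  (via 8)
7: 6.5  (via 2)
6: 7.5  (via 10)
Shortest route: 3 → 8 → 10 → 6 = 7.5 kPa.

7.5 kPa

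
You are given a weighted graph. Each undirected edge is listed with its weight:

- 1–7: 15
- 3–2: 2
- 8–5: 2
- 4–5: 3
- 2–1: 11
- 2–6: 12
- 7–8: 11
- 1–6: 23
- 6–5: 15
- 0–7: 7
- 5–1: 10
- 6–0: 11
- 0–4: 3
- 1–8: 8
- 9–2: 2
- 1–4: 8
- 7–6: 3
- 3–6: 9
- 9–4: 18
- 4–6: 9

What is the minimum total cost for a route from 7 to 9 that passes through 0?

28

Best 7 to 0: 7 → 0 costing 7
Shortest 0→9: 0 → 4 → 9 = 21
Total via 0: 7 + 21 = 28.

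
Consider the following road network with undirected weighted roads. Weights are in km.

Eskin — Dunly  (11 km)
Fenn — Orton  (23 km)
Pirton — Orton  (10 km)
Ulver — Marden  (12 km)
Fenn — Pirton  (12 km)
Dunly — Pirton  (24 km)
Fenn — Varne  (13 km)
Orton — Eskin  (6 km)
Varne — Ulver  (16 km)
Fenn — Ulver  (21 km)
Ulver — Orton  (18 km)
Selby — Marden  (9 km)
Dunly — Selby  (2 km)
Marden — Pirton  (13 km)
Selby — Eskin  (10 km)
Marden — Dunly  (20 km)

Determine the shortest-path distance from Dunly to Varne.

Compare a few routes:
Dunly–Selby–Marden–Pirton–Fenn–Varne: 2+9+13+12+13 = 49
Dunly–Marden–Ulver–Varne: 20+12+16 = 48
Dunly–Selby–Marden–Ulver–Varne: 2+9+12+16 = 39
Dunly–Pirton–Fenn–Varne: 24+12+13 = 49
Cheapest is Dunly–Selby–Marden–Ulver–Varne at 39 km.

39 km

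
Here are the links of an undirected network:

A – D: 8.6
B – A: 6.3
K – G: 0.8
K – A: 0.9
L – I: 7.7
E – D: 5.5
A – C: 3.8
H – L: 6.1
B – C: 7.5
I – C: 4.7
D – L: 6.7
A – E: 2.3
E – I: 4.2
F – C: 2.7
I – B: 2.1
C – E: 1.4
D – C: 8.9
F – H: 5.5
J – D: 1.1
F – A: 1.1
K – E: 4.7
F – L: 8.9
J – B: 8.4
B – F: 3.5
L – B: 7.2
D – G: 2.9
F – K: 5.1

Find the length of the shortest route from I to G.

8.2

Settle nodes by increasing distance from I:
I: 0
B: 2.1  (via I)
E: 4.2  (via I)
C: 4.7  (via I)
F: 5.6  (via B)
A: 6.5  (via E)
K: 7.4  (via A)
L: 7.7  (via I)
G: 8.2  (via K)
Shortest route: I–E–A–K–G = 8.2.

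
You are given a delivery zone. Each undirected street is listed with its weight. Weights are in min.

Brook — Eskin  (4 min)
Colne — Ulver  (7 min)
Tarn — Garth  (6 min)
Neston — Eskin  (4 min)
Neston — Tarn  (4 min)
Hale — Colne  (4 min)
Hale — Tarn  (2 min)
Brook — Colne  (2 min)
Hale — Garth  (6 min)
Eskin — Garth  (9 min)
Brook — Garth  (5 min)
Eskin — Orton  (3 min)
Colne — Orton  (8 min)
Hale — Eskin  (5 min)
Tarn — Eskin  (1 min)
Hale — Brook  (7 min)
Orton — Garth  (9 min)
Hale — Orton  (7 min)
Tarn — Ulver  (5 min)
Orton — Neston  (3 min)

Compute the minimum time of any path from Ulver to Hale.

7 min

Candidate routes:
Ulver - Tarn - Eskin - Orton - Hale: 5+1+3+7 = 16
Ulver - Colne - Hale: 7+4 = 11
Ulver - Tarn - Eskin - Hale: 5+1+5 = 11
Ulver - Tarn - Hale: 5+2 = 7
The minimum is 7 min via Ulver - Tarn - Hale.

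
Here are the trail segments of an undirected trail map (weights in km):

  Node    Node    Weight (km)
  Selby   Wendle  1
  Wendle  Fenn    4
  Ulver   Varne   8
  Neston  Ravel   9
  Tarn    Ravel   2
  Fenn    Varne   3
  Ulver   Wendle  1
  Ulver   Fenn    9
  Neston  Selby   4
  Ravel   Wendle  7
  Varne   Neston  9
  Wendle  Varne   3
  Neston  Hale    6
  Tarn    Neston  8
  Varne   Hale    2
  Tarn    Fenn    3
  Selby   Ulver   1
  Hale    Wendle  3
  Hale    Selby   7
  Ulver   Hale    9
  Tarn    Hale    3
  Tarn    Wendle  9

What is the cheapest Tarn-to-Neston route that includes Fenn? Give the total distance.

12 km

Best Tarn to Fenn: Tarn–Fenn costing 3
Best Fenn to Neston: Fenn–Wendle–Selby–Neston costing 9
Total via Fenn: 3 + 9 = 12 km.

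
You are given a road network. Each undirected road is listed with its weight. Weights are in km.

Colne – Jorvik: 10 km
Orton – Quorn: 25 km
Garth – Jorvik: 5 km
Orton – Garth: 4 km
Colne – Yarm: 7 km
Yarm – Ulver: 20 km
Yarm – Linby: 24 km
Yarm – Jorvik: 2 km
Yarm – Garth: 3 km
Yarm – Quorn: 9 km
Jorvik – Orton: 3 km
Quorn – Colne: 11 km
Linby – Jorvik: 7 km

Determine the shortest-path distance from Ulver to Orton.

Running Dijkstra from Ulver:
Ulver: 0
Yarm: 20  (via Ulver)
Jorvik: 22  (via Yarm)
Garth: 23  (via Yarm)
Orton: 25  (via Jorvik)
Shortest route: Ulver → Yarm → Jorvik → Orton = 25 km.

25 km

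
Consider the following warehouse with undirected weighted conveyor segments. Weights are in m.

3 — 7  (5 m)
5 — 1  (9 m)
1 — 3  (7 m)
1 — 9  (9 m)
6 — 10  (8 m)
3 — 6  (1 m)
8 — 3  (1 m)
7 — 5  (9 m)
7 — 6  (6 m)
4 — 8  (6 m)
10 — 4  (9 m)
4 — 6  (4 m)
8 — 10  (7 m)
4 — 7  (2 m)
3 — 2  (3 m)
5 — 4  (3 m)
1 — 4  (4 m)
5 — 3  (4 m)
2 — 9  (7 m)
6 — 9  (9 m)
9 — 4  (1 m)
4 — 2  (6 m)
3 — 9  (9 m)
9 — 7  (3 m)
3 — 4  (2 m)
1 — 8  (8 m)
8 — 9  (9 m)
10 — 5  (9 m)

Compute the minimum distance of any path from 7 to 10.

11 m

Enumerating some paths:
7–4–3–8–10: 2+2+1+7 = 12
7–4–10: 2+9 = 11
The minimum is 11 m via 7–4–10.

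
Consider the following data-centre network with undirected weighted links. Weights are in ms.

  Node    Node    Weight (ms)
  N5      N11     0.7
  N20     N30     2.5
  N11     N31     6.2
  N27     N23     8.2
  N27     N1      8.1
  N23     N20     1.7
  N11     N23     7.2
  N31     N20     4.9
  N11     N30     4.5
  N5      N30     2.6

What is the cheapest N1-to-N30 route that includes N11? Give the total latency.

26.8 ms

Best N1 to N11: N1–N27–N23–N11 costing 23.5
Shortest N11→N30: N11–N5–N30 = 3.3
Total via N11: 23.5 + 3.3 = 26.8 ms.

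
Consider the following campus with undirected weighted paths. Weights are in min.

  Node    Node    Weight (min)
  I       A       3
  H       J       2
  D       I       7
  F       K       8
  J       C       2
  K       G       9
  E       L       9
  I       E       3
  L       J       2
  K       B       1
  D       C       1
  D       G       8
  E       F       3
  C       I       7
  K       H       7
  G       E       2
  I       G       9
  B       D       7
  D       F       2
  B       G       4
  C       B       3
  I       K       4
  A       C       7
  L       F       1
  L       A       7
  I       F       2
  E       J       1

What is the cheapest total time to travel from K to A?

Running Dijkstra from K:
K: 0
B: 1  (via K)
C: 4  (via B)
I: 4  (via K)
D: 5  (via C)
G: 5  (via B)
F: 6  (via I)
J: 6  (via C)
A: 7  (via I)
Shortest route: K–I–A = 7 min.

7 min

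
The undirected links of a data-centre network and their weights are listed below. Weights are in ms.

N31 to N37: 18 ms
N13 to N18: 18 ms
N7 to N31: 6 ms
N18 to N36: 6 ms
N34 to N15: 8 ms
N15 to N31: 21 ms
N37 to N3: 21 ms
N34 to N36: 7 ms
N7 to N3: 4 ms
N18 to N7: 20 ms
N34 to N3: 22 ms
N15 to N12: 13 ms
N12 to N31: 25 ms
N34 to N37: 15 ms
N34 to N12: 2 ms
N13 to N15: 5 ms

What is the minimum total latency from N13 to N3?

Compare a few routes:
N13 → N15 → N34 → N3: 5+8+22 = 35
N13 → N15 → N31 → N7 → N3: 5+21+6+4 = 36
The minimum is 35 ms via N13 → N15 → N34 → N3.

35 ms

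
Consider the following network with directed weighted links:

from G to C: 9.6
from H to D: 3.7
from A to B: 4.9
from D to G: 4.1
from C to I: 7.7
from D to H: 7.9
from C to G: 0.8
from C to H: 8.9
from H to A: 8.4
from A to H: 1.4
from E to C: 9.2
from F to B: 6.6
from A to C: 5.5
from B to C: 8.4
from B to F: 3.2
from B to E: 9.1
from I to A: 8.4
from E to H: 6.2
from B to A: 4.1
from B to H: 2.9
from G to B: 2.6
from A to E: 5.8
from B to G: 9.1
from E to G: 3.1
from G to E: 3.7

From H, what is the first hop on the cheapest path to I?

A

Compare a few routes:
H - D - G - B - C - I: 3.7+4.1+2.6+8.4+7.7 = 26.5
H - D - G - C - I: 3.7+4.1+9.6+7.7 = 25.1
H - D - G - B - A - C - I: 3.7+4.1+2.6+4.1+5.5+7.7 = 27.7
H - A - C - I: 8.4+5.5+7.7 = 21.6
The minimum is 21.6 via H - A - C - I.
So from H the first move is to A.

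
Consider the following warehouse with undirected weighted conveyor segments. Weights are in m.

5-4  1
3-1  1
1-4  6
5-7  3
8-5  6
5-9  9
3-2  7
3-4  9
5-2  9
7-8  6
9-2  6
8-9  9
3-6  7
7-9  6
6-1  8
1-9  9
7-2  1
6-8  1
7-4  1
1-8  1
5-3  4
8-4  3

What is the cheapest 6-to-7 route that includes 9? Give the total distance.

Shortest 6→9: 6–8–9 = 10
Shortest 9→7: 9–7 = 6
Total via 9: 10 + 6 = 16 m.

16 m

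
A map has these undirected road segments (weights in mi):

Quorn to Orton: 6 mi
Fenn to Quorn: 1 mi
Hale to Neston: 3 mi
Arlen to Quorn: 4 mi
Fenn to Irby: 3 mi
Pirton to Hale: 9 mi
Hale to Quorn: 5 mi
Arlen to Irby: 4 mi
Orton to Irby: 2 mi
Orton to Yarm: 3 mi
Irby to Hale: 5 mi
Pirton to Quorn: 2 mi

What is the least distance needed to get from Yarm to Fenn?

Shortest distances from Yarm:
Yarm: 0
Orton: 3  (via Yarm)
Irby: 5  (via Orton)
Fenn: 8  (via Irby)
Shortest route: Yarm → Orton → Irby → Fenn = 8 mi.

8 mi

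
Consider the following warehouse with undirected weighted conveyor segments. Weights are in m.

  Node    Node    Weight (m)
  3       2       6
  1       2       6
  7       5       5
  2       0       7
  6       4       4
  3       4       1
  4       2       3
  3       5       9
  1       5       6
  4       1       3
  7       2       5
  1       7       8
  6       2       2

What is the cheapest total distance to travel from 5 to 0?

17 m

Running Dijkstra from 5:
5: 0
7: 5  (via 5)
1: 6  (via 5)
3: 9  (via 5)
4: 9  (via 1)
2: 10  (via 7)
6: 12  (via 2)
0: 17  (via 2)
Shortest route: 5–7–2–0 = 17 m.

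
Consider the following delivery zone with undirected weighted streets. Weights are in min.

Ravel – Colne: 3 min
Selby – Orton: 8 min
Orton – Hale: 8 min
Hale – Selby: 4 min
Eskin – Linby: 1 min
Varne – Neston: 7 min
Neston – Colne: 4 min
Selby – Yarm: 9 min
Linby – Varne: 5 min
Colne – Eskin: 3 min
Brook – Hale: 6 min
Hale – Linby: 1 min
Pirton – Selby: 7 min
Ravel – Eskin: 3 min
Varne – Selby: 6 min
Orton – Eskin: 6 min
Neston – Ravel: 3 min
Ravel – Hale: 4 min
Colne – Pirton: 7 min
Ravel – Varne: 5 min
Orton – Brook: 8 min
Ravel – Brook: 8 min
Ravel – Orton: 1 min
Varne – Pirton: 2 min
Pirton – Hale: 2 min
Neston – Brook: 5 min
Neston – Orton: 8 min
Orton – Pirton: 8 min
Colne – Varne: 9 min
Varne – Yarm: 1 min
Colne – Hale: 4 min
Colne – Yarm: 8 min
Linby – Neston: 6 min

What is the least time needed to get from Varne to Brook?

10 min

Compare a few routes:
Varne - Linby - Hale - Brook: 5+1+6 = 12
Varne - Ravel - Neston - Brook: 5+3+5 = 13
Varne - Pirton - Hale - Brook: 2+2+6 = 10
Varne - Neston - Brook: 7+5 = 12
Cheapest is Varne - Pirton - Hale - Brook at 10 min.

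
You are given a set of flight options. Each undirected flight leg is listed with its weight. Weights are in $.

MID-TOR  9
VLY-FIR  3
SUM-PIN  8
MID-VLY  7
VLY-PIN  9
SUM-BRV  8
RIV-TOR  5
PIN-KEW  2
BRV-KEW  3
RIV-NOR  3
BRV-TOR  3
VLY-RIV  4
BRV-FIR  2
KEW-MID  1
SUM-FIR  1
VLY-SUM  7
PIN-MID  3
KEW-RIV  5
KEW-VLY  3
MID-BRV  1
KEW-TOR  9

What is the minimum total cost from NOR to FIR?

Running Dijkstra from NOR:
NOR: 0
RIV: 3  (via NOR)
VLY: 7  (via RIV)
TOR: 8  (via RIV)
KEW: 8  (via RIV)
MID: 9  (via KEW)
PIN: 10  (via KEW)
FIR: 10  (via VLY)
Shortest route: NOR–RIV–VLY–FIR = $10.

$10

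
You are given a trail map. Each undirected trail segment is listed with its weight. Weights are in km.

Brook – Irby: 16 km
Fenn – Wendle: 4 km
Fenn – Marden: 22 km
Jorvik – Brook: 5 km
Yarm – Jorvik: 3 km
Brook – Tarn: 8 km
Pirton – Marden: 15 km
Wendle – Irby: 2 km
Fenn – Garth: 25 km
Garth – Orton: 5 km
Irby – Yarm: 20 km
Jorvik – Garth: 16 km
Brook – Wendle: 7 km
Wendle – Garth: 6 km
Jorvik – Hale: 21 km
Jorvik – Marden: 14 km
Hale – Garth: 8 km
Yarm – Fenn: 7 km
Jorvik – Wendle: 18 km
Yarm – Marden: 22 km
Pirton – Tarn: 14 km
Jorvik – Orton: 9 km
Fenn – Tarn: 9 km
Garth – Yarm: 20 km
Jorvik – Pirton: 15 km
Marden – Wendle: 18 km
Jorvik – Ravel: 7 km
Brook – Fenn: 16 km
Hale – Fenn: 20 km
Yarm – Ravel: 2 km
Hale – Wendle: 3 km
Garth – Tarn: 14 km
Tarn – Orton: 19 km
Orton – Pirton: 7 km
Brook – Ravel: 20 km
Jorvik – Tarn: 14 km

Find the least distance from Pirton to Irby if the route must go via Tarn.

Shortest Pirton→Tarn: Pirton–Tarn = 14
Shortest Tarn→Irby: Tarn–Fenn–Wendle–Irby = 15
Total via Tarn: 14 + 15 = 29 km.

29 km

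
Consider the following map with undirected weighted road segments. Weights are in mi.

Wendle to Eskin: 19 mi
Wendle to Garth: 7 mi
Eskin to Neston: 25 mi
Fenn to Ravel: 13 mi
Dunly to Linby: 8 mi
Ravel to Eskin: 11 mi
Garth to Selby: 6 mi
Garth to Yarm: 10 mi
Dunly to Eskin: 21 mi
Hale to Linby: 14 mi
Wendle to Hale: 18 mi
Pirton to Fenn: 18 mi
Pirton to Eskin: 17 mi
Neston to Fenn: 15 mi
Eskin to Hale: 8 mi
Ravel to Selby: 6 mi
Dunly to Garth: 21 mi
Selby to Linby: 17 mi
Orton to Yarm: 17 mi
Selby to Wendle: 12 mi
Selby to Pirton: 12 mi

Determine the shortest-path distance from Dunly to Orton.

Compare a few routes:
Dunly → Linby → Selby → Wendle → Garth → Yarm → Orton: 8+17+12+7+10+17 = 71
Dunly → Garth → Yarm → Orton: 21+10+17 = 48
Dunly → Linby → Selby → Garth → Yarm → Orton: 8+17+6+10+17 = 58
Dunly → Eskin → Ravel → Selby → Garth → Yarm → Orton: 21+11+6+6+10+17 = 71
Cheapest is Dunly → Garth → Yarm → Orton at 48 mi.

48 mi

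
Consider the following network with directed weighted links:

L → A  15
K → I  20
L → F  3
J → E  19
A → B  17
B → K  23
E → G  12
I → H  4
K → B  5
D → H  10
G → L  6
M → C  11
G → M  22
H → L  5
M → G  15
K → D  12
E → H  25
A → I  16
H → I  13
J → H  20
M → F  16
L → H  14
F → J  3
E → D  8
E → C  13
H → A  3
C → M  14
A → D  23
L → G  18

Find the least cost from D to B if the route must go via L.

Best D to L: D–H–L costing 15
Shortest L→B: L–A–B = 32
Total via L: 15 + 32 = 47.

47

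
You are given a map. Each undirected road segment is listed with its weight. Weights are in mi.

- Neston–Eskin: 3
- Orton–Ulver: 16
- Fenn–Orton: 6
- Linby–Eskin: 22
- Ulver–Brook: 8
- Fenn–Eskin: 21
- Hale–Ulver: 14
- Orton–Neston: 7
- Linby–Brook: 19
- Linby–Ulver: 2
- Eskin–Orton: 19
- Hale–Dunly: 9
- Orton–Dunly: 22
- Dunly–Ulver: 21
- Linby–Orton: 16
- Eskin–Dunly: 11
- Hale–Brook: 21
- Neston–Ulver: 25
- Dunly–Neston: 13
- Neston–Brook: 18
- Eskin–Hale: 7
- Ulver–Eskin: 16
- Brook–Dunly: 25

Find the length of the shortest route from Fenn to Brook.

30 mi

Settle nodes by increasing distance from Fenn:
Fenn: 0
Orton: 6  (via Fenn)
Neston: 13  (via Orton)
Eskin: 16  (via Neston)
Linby: 22  (via Orton)
Ulver: 22  (via Orton)
Hale: 23  (via Eskin)
Dunly: 26  (via Neston)
Brook: 30  (via Ulver)
Shortest route: Fenn → Orton → Ulver → Brook = 30 mi.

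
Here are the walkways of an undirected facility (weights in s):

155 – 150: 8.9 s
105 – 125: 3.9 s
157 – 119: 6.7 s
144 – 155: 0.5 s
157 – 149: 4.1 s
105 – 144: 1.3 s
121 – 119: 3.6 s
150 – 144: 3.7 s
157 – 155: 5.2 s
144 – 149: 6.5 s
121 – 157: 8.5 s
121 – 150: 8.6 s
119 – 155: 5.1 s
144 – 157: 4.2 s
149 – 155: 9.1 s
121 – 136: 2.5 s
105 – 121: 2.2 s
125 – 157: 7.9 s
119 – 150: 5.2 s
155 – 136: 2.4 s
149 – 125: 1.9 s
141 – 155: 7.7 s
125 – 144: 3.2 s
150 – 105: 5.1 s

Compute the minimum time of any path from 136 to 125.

Enumerating some paths:
136 - 155 - 144 - 125: 2.4+0.5+3.2 = 6.1
136 - 121 - 105 - 125: 2.5+2.2+3.9 = 8.6
136 - 155 - 144 - 105 - 125: 2.4+0.5+1.3+3.9 = 8.1
Cheapest is 136 - 155 - 144 - 125 at 6.1 s.

6.1 s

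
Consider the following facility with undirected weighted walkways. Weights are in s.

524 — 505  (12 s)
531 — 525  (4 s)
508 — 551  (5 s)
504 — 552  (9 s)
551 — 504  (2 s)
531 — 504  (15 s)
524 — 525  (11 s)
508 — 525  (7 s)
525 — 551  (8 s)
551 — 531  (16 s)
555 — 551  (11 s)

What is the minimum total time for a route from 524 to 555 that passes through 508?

34 s

Shortest 524→508: 524–525–508 = 18
Shortest 508→555: 508–551–555 = 16
Total via 508: 18 + 16 = 34 s.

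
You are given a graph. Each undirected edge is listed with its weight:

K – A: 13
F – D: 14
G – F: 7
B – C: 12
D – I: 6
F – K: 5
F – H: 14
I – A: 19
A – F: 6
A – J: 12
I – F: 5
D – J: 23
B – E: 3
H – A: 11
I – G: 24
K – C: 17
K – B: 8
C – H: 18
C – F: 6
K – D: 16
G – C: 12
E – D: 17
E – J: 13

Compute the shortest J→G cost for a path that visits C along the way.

36

Best J to C: J–A–F–C costing 24
Best C to G: C–G costing 12
Total via C: 24 + 12 = 36.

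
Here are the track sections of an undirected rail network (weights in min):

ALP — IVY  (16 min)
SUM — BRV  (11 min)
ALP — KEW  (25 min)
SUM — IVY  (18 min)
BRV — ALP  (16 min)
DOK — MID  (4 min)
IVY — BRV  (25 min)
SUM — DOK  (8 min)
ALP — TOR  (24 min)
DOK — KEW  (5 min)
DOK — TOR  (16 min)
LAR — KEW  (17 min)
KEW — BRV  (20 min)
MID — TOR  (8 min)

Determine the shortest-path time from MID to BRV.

Enumerating some paths:
MID–TOR–DOK–SUM–BRV: 8+16+8+11 = 43
MID–DOK–KEW–BRV: 4+5+20 = 29
MID–TOR–ALP–BRV: 8+24+16 = 48
MID–DOK–SUM–BRV: 4+8+11 = 23
The minimum is 23 min via MID–DOK–SUM–BRV.

23 min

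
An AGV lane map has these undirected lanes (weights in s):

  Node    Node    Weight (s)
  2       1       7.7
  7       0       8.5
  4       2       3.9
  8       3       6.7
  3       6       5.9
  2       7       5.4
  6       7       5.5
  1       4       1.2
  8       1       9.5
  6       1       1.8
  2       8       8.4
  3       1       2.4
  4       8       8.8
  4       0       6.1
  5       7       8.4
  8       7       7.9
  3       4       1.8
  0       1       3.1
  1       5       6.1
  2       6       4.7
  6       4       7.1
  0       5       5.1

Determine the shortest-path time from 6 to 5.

Running Dijkstra from 6:
6: 0
1: 1.8  (via 6)
4: 3  (via 1)
3: 4.2  (via 1)
2: 4.7  (via 6)
0: 4.9  (via 1)
7: 5.5  (via 6)
5: 7.9  (via 1)
Shortest route: 6–1–5 = 7.9 s.

7.9 s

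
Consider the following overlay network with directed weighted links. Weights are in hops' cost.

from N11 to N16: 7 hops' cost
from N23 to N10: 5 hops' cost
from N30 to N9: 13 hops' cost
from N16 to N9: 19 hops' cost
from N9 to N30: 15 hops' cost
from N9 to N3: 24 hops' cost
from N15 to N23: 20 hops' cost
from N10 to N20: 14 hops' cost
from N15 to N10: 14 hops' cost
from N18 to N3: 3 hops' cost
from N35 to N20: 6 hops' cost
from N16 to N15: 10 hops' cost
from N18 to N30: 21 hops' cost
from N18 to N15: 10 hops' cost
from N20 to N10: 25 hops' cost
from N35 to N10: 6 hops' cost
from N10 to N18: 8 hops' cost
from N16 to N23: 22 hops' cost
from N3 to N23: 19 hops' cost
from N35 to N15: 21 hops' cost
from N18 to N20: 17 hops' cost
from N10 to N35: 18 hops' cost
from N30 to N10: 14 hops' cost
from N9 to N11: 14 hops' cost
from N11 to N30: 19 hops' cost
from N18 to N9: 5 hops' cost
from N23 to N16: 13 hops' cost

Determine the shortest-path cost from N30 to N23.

Settle nodes by increasing distance from N30:
N30: 0
N9: 13  (via N30)
N10: 14  (via N30)
N18: 22  (via N10)
N3: 25  (via N18)
N11: 27  (via N9)
N20: 28  (via N10)
N35: 32  (via N10)
N15: 32  (via N18)
N16: 34  (via N11)
N23: 44  (via N3)
Shortest route: N30–N10–N18–N3–N23 = 44 hops' cost.

44 hops' cost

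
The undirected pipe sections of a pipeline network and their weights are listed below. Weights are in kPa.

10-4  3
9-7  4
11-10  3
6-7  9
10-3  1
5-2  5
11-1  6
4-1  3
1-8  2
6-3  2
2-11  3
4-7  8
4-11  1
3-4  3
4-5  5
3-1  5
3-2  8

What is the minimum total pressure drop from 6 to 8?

9 kPa

Enumerating some paths:
6 → 3 → 10 → 4 → 1 → 8: 2+1+3+3+2 = 11
6 → 3 → 4 → 1 → 8: 2+3+3+2 = 10
6 → 3 → 10 → 11 → 4 → 1 → 8: 2+1+3+1+3+2 = 12
6 → 3 → 1 → 8: 2+5+2 = 9
Cheapest is 6 → 3 → 1 → 8 at 9 kPa.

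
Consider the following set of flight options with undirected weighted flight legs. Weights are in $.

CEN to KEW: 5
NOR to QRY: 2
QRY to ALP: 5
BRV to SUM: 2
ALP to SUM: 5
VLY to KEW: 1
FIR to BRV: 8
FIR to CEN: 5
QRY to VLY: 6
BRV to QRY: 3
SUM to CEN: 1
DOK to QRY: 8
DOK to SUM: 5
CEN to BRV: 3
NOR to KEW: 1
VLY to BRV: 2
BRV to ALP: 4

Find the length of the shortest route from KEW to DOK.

$10

Enumerating some paths:
KEW → VLY → BRV → CEN → SUM → DOK: 1+2+3+1+5 = 12
KEW → VLY → BRV → SUM → DOK: 1+2+2+5 = 10
KEW → NOR → QRY → DOK: 1+2+8 = 11
KEW → CEN → SUM → DOK: 5+1+5 = 11
Cheapest is KEW → VLY → BRV → SUM → DOK at $10.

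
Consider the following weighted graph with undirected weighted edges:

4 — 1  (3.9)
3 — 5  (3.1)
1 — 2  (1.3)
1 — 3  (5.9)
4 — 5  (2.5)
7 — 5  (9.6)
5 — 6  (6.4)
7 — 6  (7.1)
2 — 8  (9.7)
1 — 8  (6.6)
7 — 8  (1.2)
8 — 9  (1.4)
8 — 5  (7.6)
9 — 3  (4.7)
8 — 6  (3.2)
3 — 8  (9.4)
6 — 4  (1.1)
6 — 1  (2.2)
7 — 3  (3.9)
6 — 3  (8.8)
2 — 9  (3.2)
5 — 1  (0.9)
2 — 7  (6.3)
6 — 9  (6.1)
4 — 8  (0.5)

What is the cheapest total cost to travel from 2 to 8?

4.6

Settle nodes by increasing distance from 2:
2: 0
1: 1.3  (via 2)
5: 2.2  (via 1)
9: 3.2  (via 2)
6: 3.5  (via 1)
4: 4.6  (via 6)
8: 4.6  (via 9)
Shortest route: 2 → 9 → 8 = 4.6.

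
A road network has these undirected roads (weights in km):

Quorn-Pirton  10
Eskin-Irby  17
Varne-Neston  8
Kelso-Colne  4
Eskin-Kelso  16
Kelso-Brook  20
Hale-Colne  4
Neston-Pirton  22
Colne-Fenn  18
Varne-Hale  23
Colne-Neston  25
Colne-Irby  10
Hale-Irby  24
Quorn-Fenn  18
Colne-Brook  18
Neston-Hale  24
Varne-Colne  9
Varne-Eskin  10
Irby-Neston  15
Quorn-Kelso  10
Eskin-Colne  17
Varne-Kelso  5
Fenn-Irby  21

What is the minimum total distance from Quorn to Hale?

18 km

Enumerating some paths:
Quorn → Kelso → Varne → Hale: 10+5+23 = 38
Quorn → Kelso → Colne → Hale: 10+4+4 = 18
Quorn → Fenn → Colne → Hale: 18+18+4 = 40
Quorn → Kelso → Varne → Colne → Hale: 10+5+9+4 = 28
Cheapest is Quorn → Kelso → Colne → Hale at 18 km.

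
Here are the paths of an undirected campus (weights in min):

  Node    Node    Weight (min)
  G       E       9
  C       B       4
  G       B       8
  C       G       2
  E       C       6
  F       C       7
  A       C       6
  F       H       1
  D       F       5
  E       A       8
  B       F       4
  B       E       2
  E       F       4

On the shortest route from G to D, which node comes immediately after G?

C

Candidate routes:
G–C–F–D: 2+7+5 = 14
G–C–B–F–D: 2+4+4+5 = 15
The minimum is 14 min via G–C–F–D.
So from G the first move is to C.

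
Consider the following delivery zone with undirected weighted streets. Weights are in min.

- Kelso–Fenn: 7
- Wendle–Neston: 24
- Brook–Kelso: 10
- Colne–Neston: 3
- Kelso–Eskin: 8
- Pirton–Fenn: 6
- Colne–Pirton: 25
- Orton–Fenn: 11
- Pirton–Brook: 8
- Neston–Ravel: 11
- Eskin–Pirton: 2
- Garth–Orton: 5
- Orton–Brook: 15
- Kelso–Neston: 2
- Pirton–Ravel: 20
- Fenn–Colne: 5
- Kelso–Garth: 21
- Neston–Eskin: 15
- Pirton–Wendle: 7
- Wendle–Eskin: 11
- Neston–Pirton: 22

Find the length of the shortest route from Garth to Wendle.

29 min

Enumerating some paths:
Garth - Orton - Fenn - Pirton - Eskin - Wendle: 5+11+6+2+11 = 35
Garth - Orton - Fenn - Pirton - Wendle: 5+11+6+7 = 29
Garth - Orton - Brook - Pirton - Wendle: 5+15+8+7 = 35
Cheapest is Garth - Orton - Fenn - Pirton - Wendle at 29 min.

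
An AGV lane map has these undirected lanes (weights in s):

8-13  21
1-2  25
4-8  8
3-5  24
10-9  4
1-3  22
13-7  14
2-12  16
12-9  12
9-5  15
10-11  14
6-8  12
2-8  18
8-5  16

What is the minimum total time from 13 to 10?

Settle nodes by increasing distance from 13:
13: 0
7: 14  (via 13)
8: 21  (via 13)
4: 29  (via 8)
6: 33  (via 8)
5: 37  (via 8)
2: 39  (via 8)
9: 52  (via 5)
12: 55  (via 2)
10: 56  (via 9)
Shortest route: 13 → 8 → 5 → 9 → 10 = 56 s.

56 s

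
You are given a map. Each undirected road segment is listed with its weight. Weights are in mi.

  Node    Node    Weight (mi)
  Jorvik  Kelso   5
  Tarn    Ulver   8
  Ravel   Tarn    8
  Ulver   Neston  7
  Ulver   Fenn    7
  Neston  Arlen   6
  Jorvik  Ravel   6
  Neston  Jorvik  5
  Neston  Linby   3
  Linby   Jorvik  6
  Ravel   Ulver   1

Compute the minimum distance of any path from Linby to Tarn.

18 mi

Enumerating some paths:
Linby–Neston–Ulver–Ravel–Tarn: 3+7+1+8 = 19
Linby–Neston–Ulver–Tarn: 3+7+8 = 18
Cheapest is Linby–Neston–Ulver–Tarn at 18 mi.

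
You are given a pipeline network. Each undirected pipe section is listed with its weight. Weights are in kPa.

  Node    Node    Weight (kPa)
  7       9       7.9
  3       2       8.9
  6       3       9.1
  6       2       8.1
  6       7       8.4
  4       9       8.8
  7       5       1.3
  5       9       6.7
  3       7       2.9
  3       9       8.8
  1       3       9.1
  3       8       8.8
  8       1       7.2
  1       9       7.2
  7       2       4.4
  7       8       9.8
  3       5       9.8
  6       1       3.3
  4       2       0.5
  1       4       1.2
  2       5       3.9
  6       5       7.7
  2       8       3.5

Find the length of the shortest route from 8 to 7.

Settle nodes by increasing distance from 8:
8: 0
2: 3.5  (via 8)
4: 4  (via 2)
1: 5.2  (via 4)
5: 7.4  (via 2)
7: 7.9  (via 2)
Shortest route: 8–2–7 = 7.9 kPa.

7.9 kPa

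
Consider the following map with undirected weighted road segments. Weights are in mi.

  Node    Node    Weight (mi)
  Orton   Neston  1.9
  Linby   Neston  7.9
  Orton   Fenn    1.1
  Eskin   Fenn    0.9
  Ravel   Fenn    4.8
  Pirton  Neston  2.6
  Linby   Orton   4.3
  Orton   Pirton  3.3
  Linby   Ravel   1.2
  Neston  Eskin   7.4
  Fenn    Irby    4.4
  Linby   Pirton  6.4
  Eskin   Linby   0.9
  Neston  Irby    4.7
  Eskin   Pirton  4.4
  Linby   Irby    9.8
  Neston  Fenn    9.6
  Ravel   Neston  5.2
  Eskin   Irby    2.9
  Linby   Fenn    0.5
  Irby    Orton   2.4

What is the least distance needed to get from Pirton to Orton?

3.3 mi

Compare a few routes:
Pirton - Orton: 3.3 = 3.3
Pirton - Neston - Orton: 2.6+1.9 = 4.5
The minimum is 3.3 mi via Pirton - Orton.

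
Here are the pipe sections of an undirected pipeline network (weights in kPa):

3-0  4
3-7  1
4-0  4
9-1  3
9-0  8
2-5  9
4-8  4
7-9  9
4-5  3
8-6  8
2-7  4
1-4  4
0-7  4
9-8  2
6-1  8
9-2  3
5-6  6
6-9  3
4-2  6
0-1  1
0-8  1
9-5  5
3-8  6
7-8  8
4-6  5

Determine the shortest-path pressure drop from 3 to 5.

11 kPa

Running Dijkstra from 3:
3: 0
7: 1  (via 3)
0: 4  (via 3)
1: 5  (via 0)
2: 5  (via 7)
8: 5  (via 0)
9: 7  (via 8)
4: 8  (via 0)
6: 10  (via 9)
5: 11  (via 4)
Shortest route: 3 → 0 → 4 → 5 = 11 kPa.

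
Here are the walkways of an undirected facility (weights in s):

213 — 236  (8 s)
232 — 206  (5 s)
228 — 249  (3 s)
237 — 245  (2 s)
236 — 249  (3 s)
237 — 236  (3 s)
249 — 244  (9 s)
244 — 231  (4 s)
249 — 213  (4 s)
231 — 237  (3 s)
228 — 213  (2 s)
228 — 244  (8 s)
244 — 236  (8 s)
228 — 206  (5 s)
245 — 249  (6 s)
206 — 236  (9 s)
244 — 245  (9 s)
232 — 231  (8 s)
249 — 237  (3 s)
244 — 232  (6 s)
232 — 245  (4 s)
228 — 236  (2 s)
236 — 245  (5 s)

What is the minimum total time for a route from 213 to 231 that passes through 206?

20 s

Shortest 213→206: 213 → 228 → 206 = 7
Shortest 206→231: 206 → 232 → 231 = 13
Total via 206: 7 + 13 = 20 s.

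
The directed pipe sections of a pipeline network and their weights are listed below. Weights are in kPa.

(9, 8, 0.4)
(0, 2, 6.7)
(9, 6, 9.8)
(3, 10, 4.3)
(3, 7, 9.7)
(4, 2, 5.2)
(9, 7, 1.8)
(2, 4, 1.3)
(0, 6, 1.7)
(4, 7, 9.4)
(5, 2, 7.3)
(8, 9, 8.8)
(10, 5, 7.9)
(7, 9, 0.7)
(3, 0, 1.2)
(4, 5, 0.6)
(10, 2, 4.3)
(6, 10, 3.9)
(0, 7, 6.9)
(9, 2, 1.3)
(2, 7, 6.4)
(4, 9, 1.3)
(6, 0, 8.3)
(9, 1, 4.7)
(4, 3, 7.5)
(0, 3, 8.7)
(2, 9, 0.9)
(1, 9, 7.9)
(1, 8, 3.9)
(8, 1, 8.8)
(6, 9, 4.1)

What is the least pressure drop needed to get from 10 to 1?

9.9 kPa

Running Dijkstra from 10:
10: 0
2: 4.3  (via 10)
9: 5.2  (via 2)
4: 5.6  (via 2)
8: 5.6  (via 9)
5: 6.2  (via 4)
7: 7  (via 9)
1: 9.9  (via 9)
Shortest route: 10 → 2 → 9 → 1 = 9.9 kPa.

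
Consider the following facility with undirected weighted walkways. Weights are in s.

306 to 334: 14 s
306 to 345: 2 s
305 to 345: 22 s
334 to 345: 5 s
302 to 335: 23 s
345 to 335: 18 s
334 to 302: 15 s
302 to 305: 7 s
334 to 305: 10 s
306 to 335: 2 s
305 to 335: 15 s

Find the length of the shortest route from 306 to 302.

Compare a few routes:
306 → 335 → 305 → 302: 2+15+7 = 24
306 → 345 → 334 → 305 → 302: 2+5+10+7 = 24
306 → 345 → 334 → 302: 2+5+15 = 22
Cheapest is 306 → 345 → 334 → 302 at 22 s.

22 s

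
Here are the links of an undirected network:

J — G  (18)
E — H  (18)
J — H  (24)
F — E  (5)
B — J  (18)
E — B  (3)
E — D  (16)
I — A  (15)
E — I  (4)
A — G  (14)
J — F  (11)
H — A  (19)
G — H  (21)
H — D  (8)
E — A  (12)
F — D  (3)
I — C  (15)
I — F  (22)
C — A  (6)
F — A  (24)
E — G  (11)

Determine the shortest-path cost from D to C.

Settle nodes by increasing distance from D:
D: 0
F: 3  (via D)
E: 8  (via F)
H: 8  (via D)
B: 11  (via E)
I: 12  (via E)
J: 14  (via F)
G: 19  (via E)
A: 20  (via E)
C: 26  (via A)
Shortest route: D–F–E–A–C = 26.

26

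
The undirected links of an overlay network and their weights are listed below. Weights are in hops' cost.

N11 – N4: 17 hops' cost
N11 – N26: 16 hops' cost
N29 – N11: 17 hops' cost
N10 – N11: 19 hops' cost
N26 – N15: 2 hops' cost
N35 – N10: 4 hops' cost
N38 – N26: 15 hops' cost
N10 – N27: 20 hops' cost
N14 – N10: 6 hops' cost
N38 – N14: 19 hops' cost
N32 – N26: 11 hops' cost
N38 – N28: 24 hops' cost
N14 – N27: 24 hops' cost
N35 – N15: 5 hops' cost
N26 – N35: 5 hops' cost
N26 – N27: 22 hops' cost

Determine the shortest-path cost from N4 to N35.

Enumerating some paths:
N4 - N11 - N26 - N15 - N35: 17+16+2+5 = 40
N4 - N11 - N10 - N35: 17+19+4 = 40
N4 - N11 - N26 - N38 - N14 - N10 - N35: 17+16+15+19+6+4 = 77
N4 - N11 - N26 - N35: 17+16+5 = 38
Cheapest is N4 - N11 - N26 - N35 at 38 hops' cost.

38 hops' cost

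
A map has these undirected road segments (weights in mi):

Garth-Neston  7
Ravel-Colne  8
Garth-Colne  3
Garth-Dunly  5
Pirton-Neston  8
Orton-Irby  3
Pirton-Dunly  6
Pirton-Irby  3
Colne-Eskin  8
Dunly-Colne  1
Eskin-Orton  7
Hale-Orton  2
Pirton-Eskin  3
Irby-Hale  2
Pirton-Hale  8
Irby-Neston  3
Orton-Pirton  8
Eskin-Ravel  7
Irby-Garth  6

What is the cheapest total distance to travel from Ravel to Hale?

Settle nodes by increasing distance from Ravel:
Ravel: 0
Eskin: 7  (via Ravel)
Colne: 8  (via Ravel)
Dunly: 9  (via Colne)
Pirton: 10  (via Eskin)
Garth: 11  (via Colne)
Irby: 13  (via Pirton)
Orton: 14  (via Eskin)
Hale: 15  (via Irby)
Shortest route: Ravel → Eskin → Pirton → Irby → Hale = 15 mi.

15 mi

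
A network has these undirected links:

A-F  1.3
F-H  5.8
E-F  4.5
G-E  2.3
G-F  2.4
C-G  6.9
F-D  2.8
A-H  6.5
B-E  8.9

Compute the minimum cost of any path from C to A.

10.6

Settle nodes by increasing distance from C:
C: 0
G: 6.9  (via C)
E: 9.2  (via G)
F: 9.3  (via G)
A: 10.6  (via F)
Shortest route: C → G → F → A = 10.6.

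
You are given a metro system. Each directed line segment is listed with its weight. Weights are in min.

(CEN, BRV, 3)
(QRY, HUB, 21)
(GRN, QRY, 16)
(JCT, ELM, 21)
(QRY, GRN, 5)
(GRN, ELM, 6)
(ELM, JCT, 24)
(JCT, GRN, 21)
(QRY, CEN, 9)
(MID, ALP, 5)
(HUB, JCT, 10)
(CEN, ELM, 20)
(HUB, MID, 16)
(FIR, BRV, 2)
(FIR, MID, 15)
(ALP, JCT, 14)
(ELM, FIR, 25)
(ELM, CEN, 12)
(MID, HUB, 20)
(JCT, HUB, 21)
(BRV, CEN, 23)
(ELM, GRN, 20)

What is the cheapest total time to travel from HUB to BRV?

46 min

Candidate routes:
HUB → JCT → ELM → CEN → BRV: 10+21+12+3 = 46
HUB → JCT → GRN → ELM → CEN → BRV: 10+21+6+12+3 = 52
Cheapest is HUB → JCT → ELM → CEN → BRV at 46 min.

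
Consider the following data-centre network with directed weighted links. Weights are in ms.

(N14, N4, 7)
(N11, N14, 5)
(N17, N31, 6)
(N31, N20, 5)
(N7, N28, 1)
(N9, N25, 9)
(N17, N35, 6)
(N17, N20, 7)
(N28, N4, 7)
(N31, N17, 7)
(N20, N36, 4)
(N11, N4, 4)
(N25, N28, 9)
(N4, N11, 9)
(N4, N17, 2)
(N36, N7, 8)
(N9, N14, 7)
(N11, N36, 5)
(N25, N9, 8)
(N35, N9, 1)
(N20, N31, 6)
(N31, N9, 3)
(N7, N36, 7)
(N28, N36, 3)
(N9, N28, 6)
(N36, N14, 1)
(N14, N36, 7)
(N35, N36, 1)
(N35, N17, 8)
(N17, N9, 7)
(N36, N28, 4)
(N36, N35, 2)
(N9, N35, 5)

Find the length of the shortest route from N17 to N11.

Compare a few routes:
N17 - N35 - N36 - N28 - N4 - N11: 6+1+4+7+9 = 27
N17 - N35 - N9 - N28 - N4 - N11: 6+1+6+7+9 = 29
N17 - N20 - N36 - N14 - N4 - N11: 7+4+1+7+9 = 28
N17 - N35 - N36 - N14 - N4 - N11: 6+1+1+7+9 = 24
The minimum is 24 ms via N17 - N35 - N36 - N14 - N4 - N11.

24 ms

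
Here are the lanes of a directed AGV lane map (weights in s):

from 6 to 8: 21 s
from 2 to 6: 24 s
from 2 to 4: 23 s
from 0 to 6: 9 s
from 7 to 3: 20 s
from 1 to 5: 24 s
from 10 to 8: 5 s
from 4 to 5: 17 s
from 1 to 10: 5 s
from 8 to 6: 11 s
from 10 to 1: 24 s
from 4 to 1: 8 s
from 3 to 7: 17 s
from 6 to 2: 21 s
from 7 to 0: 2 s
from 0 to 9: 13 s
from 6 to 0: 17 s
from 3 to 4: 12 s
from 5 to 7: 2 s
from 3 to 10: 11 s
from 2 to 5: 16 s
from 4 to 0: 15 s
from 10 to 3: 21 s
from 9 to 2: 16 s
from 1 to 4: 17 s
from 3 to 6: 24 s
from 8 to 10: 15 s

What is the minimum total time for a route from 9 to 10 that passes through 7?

Best 9 to 7: 9 → 2 → 5 → 7 costing 34
Shortest 7→10: 7 → 3 → 10 = 31
Total via 7: 34 + 31 = 65 s.

65 s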